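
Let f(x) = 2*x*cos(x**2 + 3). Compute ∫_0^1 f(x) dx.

sin(4) - sin(3)

Let u = x**2 + 3, so du = 2*x dx. When x = 0, u = 3; when x = 1, u = 4.
The integral becomes ∫ cos(u) du from 3 to 4, with antiderivative sin(u).
Back in x: F(x) = sin(x**2 + 3).
Then F(1) - F(0) = (sin(4)) - (sin(3)) = sin(4) - sin(3).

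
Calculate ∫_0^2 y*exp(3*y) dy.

1/9 + 5*exp(6)/9

Integrate by parts once (u = y, dv = exp(3*y) dy).
An antiderivative is F(y) = (3*y - 1)*exp(3*y)/9.
Then F(2) - F(0) = (5*exp(6)/9) - (-1/9) = 1/9 + 5*exp(6)/9.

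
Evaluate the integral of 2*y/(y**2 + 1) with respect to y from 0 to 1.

Let u = y**2 + 1, so du = 2*y dy. When y = 0, u = 1; when y = 1, u = 2.
The integral becomes ∫ 1/u du from 1 to 2, with antiderivative log(u).
Back in y: F(y) = log(y**2 + 1).
Then F(1) - F(0) = (log(2)) - (0) = log(2).

log(2)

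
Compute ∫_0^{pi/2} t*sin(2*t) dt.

pi/4

Integrate by parts once (u = t, dv = sin(2*t) dt).
An antiderivative is F(t) = -t*cos(2*t)/2 + sin(2*t)/4.
Then F(pi/2) - F(0) = (pi/4) - (0) = pi/4.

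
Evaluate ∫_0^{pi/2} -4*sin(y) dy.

An antiderivative is F(y) = 4*cos(y).
Then F(pi/2) - F(0) = (0) - (4) = -4.

-4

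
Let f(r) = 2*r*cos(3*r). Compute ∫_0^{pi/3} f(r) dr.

-4/9

Integrate by parts once (u = r, dv = 2*cos(3*r) dr).
An antiderivative is F(r) = 2*r*sin(3*r)/3 + 2*cos(3*r)/9.
Then F(pi/3) - F(0) = (-2/9) - (2/9) = -4/9.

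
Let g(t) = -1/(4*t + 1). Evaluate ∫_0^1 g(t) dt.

An antiderivative is F(t) = -log(4*t + 1)/4.
Then F(1) - F(0) = (-log(5)/4) - (0) = -log(5)/4.

-log(5)/4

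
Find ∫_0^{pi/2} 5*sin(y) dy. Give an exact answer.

5

An antiderivative is F(y) = -5*cos(y).
Then F(pi/2) - F(0) = (0) - (-5) = 5.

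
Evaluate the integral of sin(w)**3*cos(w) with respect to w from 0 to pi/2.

Let u = sin(w), so du = cos(w) dw. When w = 0, u = 0; when w = pi/2, u = 1.
The integral becomes ∫ u**3 du from 0 to 1, with antiderivative u**4/4.
Back in w: F(w) = sin(w)**4/4.
Then F(pi/2) - F(0) = (1/4) - (0) = 1/4.

1/4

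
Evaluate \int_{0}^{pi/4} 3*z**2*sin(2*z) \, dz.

-3/4 + 3*pi/8

Integrate by parts twice (u = z^2, dv = 3*sin(2*z) dz).
An antiderivative is F(z) = -3*z**2*cos(2*z)/2 + 3*z*sin(2*z)/2 + 3*cos(2*z)/4.
Then F(pi/4) - F(0) = (3*pi/8) - (3/4) = -3/4 + 3*pi/8.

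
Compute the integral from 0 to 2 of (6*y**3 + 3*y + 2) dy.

By the power rule, an antiderivative is F(y) = 3*y**4/2 + 3*y**2/2 + 2*y.
Then F(2) - F(0) = (34) - (0) = 34.

34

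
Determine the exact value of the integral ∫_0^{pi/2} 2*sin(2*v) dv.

An antiderivative is F(v) = -cos(2*v).
Then F(pi/2) - F(0) = (1) - (-1) = 2.

2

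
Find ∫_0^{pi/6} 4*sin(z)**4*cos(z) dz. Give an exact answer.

Let u = sin(z), so du = cos(z) dz. When z = 0, u = 0; when z = pi/6, u = 1/2.
The integral becomes 4·∫ u**4 du from 0 to 1/2, with antiderivative 4*u**5/5.
Back in z: F(z) = 4*sin(z)**5/5.
Then F(pi/6) - F(0) = (1/40) - (0) = 1/40.

1/40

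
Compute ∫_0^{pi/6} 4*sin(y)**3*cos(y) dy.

1/16

Let u = sin(y), so du = cos(y) dy. When y = 0, u = 0; when y = pi/6, u = 1/2.
The integral becomes 4·∫ u**3 du from 0 to 1/2, with antiderivative u**4.
Back in y: F(y) = sin(y)**4.
Then F(pi/6) - F(0) = (1/16) - (0) = 1/16.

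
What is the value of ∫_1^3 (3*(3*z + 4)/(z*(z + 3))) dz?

-5*log(2) + 9*log(3)

Factor the denominator: z**2 + 3*z = (z + 3)z.
Partial fractions: 3*(3*z + 4)/(z*(z + 3)) = 5/(z + 3) + 4/z.
An antiderivative is F(z) = 4*log(z) + 5*log(z + 3).
Then F(3) - F(1) = (5*log(2) + 9*log(3)) - (10*log(2)) = -5*log(2) + 9*log(3).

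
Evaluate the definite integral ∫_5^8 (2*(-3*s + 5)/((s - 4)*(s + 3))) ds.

Factor the denominator: s**2 - s - 12 = (s + 3)(s - 4).
Partial fractions: 2*(-3*s + 5)/((s - 4)*(s + 3)) = -4/(s + 3) - 2/(s - 4).
An antiderivative is F(s) = -2*log(s - 4) - 4*log(s + 3).
Then F(8) - F(5) = (-4*log(11) - 4*log(2)) - (-12*log(2)) = -4*log(11) + 8*log(2).

-4*log(11) + 8*log(2)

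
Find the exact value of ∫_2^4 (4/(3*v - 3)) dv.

An antiderivative is F(v) = 4*log(3*v - 3)/3.
Then F(4) - F(2) = (8*log(3)/3) - (4*log(3)/3) = 4*log(3)/3.

4*log(3)/3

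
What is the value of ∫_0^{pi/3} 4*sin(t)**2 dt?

Use the identity sin^2(t) = (1 - cos(2*t))/2.
An antiderivative is F(t) = 2*t - sin(2*t).
Then F(pi/3) - F(0) = (-sqrt(3)/2 + 2*pi/3) - (0) = -sqrt(3)/2 + 2*pi/3.

-sqrt(3)/2 + 2*pi/3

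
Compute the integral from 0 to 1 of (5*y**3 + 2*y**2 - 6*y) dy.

-13/12

By the power rule, an antiderivative is F(y) = 5*y**4/4 + 2*y**3/3 - 3*y**2.
Then F(1) - F(0) = (-13/12) - (0) = -13/12.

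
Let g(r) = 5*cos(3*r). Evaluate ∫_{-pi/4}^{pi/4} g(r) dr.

5*sqrt(2)/3

An antiderivative is F(r) = 5*sin(3*r)/3.
Then F(pi/4) - F(-pi/4) = (5*sqrt(2)/6) - (-5*sqrt(2)/6) = 5*sqrt(2)/3.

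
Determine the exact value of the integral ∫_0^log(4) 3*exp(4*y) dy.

Let u = exp(y), so du = exp(y) dy. When y = 0, u = 1; when y = log(4), u = 4.
The integral becomes 3·∫ u**3 du from 1 to 4, with antiderivative 3*u**4/4.
Back in y: F(y) = 3*exp(4*y)/4.
Then F(log(4)) - F(0) = (192) - (3/4) = 765/4.

765/4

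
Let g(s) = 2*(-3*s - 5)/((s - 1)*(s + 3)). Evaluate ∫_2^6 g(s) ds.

-4*log(3) - 2*log(5)

Factor the denominator: s**2 + 2*s - 3 = (s + 3)(s - 1).
Partial fractions: 2*(-3*s - 5)/((s - 1)*(s + 3)) = -2/(s + 3) - 4/(s - 1).
An antiderivative is F(s) = -4*log(s - 1) - 2*log(s + 3).
Then F(6) - F(2) = (-4*log(5) - 4*log(3)) - (-log(25)) = -4*log(3) - 2*log(5).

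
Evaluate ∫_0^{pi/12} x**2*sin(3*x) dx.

-2/27 - sqrt(2)*pi**2/864 + sqrt(2)*pi/108 + sqrt(2)/27

Integrate by parts twice (u = x^2, dv = sin(3*x) dx).
An antiderivative is F(x) = -x**2*cos(3*x)/3 + 2*x*sin(3*x)/9 + 2*cos(3*x)/27.
Then F(pi/12) - F(0) = (sqrt(2)*(-pi**2 + 8*pi + 32)/864) - (2/27) = -2/27 - sqrt(2)*pi**2/864 + sqrt(2)*pi/108 + sqrt(2)/27.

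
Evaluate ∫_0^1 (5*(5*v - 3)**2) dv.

Let u = 5*v - 3, so du = 5 dv. When v = 0, u = -3; when v = 1, u = 2.
The integral becomes ∫ u**2 du from -3 to 2, with antiderivative u**3/3.
Back in v: F(v) = (5*v - 3)**3/3.
Then F(1) - F(0) = (8/3) - (-9) = 35/3.

35/3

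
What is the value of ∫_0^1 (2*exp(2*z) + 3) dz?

2 + exp(2)

An antiderivative is F(z) = exp(2*z) + 3*z.
Then F(1) - F(0) = (3 + exp(2)) - (1) = 2 + exp(2).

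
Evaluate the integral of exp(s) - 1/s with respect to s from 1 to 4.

An antiderivative is F(s) = exp(s) - log(s).
Then F(4) - F(1) = (-log(4) + exp(4)) - (exp(1)) = -exp(1) - log(4) + exp(4).

-exp(1) - log(4) + exp(4)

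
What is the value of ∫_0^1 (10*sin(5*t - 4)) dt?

2*cos(4) - 2*cos(1)

Let u = 5*t - 4, so du = 5 dt. When t = 0, u = -4; when t = 1, u = 1.
The integral becomes 2·∫ sin(u) du from -4 to 1, with antiderivative -2*cos(u).
Back in t: F(t) = -2*cos(5*t - 4).
Then F(1) - F(0) = (-2*cos(1)) - (-2*cos(4)) = 2*cos(4) - 2*cos(1).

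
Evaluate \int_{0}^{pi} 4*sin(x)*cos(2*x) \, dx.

-8/3

Use the identity sin(x)cos(2*x) = [sin(3*x) + sin(-x)]/2.
An antiderivative is F(x) = 2*cos(x) - 2*cos(3*x)/3.
Then F(pi) - F(0) = (-4/3) - (4/3) = -8/3.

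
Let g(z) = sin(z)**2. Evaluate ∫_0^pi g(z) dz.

Use the identity sin^2(z) = (1 - cos(2*z))/2.
An antiderivative is F(z) = z/2 - sin(2*z)/4.
Then F(pi) - F(0) = (pi/2) - (0) = pi/2.

pi/2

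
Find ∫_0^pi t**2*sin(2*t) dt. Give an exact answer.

-pi**2/2

Integrate by parts twice (u = t^2, dv = sin(2*t) dt).
An antiderivative is F(t) = -t**2*cos(2*t)/2 + t*sin(2*t)/2 + cos(2*t)/4.
Then F(pi) - F(0) = (1/4 - pi**2/2) - (1/4) = -pi**2/2.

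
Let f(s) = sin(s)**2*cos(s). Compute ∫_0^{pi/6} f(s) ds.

Let u = sin(s), so du = cos(s) ds. When s = 0, u = 0; when s = pi/6, u = 1/2.
The integral becomes ∫ u**2 du from 0 to 1/2, with antiderivative u**3/3.
Back in s: F(s) = sin(s)**3/3.
Then F(pi/6) - F(0) = (1/24) - (0) = 1/24.

1/24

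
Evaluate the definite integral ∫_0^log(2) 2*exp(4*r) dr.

Let u = exp(r), so du = exp(r) dr. When r = 0, u = 1; when r = log(2), u = 2.
The integral becomes 2·∫ u**3 du from 1 to 2, with antiderivative u**4/2.
Back in r: F(r) = exp(4*r)/2.
Then F(log(2)) - F(0) = (8) - (1/2) = 15/2.

15/2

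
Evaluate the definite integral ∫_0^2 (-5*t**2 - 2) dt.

-52/3

By the power rule, an antiderivative is F(t) = -5*t**3/3 - 2*t.
Then F(2) - F(0) = (-52/3) - (0) = -52/3.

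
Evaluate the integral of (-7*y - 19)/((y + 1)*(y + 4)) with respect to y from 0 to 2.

Factor the denominator: y**2 + 5*y + 4 = (y + 4)(y + 1).
Partial fractions: (-7*y - 19)/((y + 1)*(y + 4)) = -3/(y + 4) - 4/(y + 1).
An antiderivative is F(y) = -4*log(y + 1) - 3*log(y + 4).
Then F(2) - F(0) = (-7*log(3) - 3*log(2)) - (-log(64)) = -7*log(3) + 3*log(2).

-7*log(3) + 3*log(2)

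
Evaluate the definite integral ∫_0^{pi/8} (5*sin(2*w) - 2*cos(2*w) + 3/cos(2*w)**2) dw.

4 - 7*sqrt(2)/4

An antiderivative is F(w) = -sin(2*w) - 5*cos(2*w)/2 + 3*tan(2*w)/2.
Then F(pi/8) - F(0) = (3/2 - 7*sqrt(2)/4) - (-5/2) = 4 - 7*sqrt(2)/4.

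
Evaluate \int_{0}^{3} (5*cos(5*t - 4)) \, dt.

Let u = 5*t - 4, so du = 5 dt. When t = 0, u = -4; when t = 3, u = 11.
The integral becomes ∫ cos(u) du from -4 to 11, with antiderivative sin(u).
Back in t: F(t) = sin(5*t - 4).
Then F(3) - F(0) = (sin(11)) - (-sin(4)) = sin(11) + sin(4).

sin(11) + sin(4)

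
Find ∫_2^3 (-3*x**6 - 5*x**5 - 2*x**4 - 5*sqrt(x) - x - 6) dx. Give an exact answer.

-160597/105 - 10*sqrt(3) + 20*sqrt(2)/3

By the power rule, an antiderivative is F(x) = -3*x**7/7 - 5*x**6/6 - 2*x**5/5 - 10*x**(3/2)/3 - x**2/2 - 6*x.
Then F(3) - F(2) = (-58257/35 - 10*sqrt(3)) - (-14174/105 - 20*sqrt(2)/3) = -160597/105 - 10*sqrt(3) + 20*sqrt(2)/3.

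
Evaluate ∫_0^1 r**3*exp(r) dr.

Integrate by parts 3 times (u = r^3, dv = exp(r) dr).
An antiderivative is F(r) = (r**3 - 3*r**2 + 6*r - 6)*exp(r).
Then F(1) - F(0) = (-2*E) - (-6) = 6 - 2*E.

6 - 2*E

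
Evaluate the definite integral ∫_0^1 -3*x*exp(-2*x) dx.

-3/4 + 9*exp(-2)/4

Integrate by parts once (u = x, dv = -3*exp(-2*x) dx).
An antiderivative is F(x) = (6*x + 3)*exp(-2*x)/4.
Then F(1) - F(0) = (9*exp(-2)/4) - (3/4) = -3/4 + 9*exp(-2)/4.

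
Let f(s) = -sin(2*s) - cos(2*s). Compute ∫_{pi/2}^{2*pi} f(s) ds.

1

An antiderivative is F(s) = -sin(2*s)/2 + cos(2*s)/2.
Then F(2*pi) - F(pi/2) = (1/2) - (-1/2) = 1.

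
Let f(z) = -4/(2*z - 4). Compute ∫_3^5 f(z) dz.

An antiderivative is F(z) = -2*log(2*z - 4).
Then F(5) - F(3) = (-log(36)) - (-log(4)) = -log(9).

-log(9)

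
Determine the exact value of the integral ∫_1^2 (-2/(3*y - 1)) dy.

-2*log(5)/3 + 2*log(2)/3

An antiderivative is F(y) = -2*log(3*y - 1)/3.
Then F(2) - F(1) = (-2*log(5)/3) - (-2*log(2)/3) = -2*log(5)/3 + 2*log(2)/3.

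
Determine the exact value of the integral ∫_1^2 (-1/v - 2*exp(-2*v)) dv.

An antiderivative is F(v) = -log(v) + exp(-2*v).
Then F(2) - F(1) = (-log(2) + exp(-4)) - (exp(-2)) = -log(2) - exp(-2) + exp(-4).

-log(2) - exp(-2) + exp(-4)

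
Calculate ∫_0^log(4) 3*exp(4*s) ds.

765/4

Let u = exp(s), so du = exp(s) ds. When s = 0, u = 1; when s = log(4), u = 4.
The integral becomes 3·∫ u**3 du from 1 to 4, with antiderivative 3*u**4/4.
Back in s: F(s) = 3*exp(4*s)/4.
Then F(log(4)) - F(0) = (192) - (3/4) = 765/4.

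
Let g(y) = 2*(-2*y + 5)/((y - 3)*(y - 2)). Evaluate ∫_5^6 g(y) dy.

Factor the denominator: y**2 - 5*y + 6 = (y - 2)(y - 3).
Partial fractions: 2*(-2*y + 5)/((y - 3)*(y - 2)) = -2/(y - 2) - 2/(y - 3).
An antiderivative is F(y) = -2*log(y - 3) - 2*log(y - 2).
Then F(6) - F(5) = (-4*log(2) - 2*log(3)) - (-log(36)) = -log(4).

-log(4)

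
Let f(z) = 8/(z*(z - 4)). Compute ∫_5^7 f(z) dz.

-2*log(7) + 2*log(3) + 2*log(5)

Factor the denominator: z**2 - 4*z = z(z - 4).
Partial fractions: 8/(z*(z - 4)) = -2/z + 2/(z - 4).
An antiderivative is F(z) = -2*log(z) + 2*log(z - 4).
Then F(7) - F(5) = (log(9/49)) - (-log(25)) = -2*log(7) + 2*log(3) + 2*log(5).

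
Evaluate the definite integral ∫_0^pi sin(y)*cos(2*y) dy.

Use the identity sin(y)cos(2*y) = [sin(3*y) + sin(-y)]/2.
An antiderivative is F(y) = cos(y)/2 - cos(3*y)/6.
Then F(pi) - F(0) = (-1/3) - (1/3) = -2/3.

-2/3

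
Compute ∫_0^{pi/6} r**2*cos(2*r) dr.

-sqrt(3)/8 + sqrt(3)*pi**2/144 + pi/24

Integrate by parts twice (u = r^2, dv = cos(2*r) dr).
An antiderivative is F(r) = r**2*sin(2*r)/2 + r*cos(2*r)/2 - sin(2*r)/4.
Then F(pi/6) - F(0) = (-sqrt(3)/8 + sqrt(3)*pi**2/144 + pi/24) - (0) = -sqrt(3)/8 + sqrt(3)*pi**2/144 + pi/24.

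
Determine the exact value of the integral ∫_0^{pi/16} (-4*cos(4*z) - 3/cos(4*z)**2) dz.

An antiderivative is F(z) = -sin(4*z) - 3*tan(4*z)/4.
Then F(pi/16) - F(0) = (-3/4 - sqrt(2)/2) - (0) = -3/4 - sqrt(2)/2.

-3/4 - sqrt(2)/2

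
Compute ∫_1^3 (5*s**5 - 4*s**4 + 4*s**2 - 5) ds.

By the power rule, an antiderivative is F(s) = 5*s**6/6 - 4*s**5/5 + 4*s**3/3 - 5*s.
Then F(3) - F(1) = (4341/10) - (-109/30) = 6566/15.

6566/15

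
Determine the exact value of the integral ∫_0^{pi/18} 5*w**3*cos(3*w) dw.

Integrate by parts 3 times (u = w^3, dv = 5*cos(3*w) dw).
An antiderivative is F(w) = 5*w**3*sin(3*w)/3 + 5*w**2*cos(3*w)/3 - 10*w*sin(3*w)/9 - 10*cos(3*w)/27.
Then F(pi/18) - F(0) = (-5*sqrt(3)/27 - 5*pi/162 + 5*pi**3/34992 + 5*sqrt(3)*pi**2/1944) - (-10/27) = -5*sqrt(3)/27 - 5*pi/162 + 5*pi**3/34992 + 5*sqrt(3)*pi**2/1944 + 10/27.

-5*sqrt(3)/27 - 5*pi/162 + 5*pi**3/34992 + 5*sqrt(3)*pi**2/1944 + 10/27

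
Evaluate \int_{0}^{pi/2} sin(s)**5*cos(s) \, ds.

Let u = sin(s), so du = cos(s) ds. When s = 0, u = 0; when s = pi/2, u = 1.
The integral becomes ∫ u**5 du from 0 to 1, with antiderivative u**6/6.
Back in s: F(s) = sin(s)**6/6.
Then F(pi/2) - F(0) = (1/6) - (0) = 1/6.

1/6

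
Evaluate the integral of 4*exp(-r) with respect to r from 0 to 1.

An antiderivative is F(r) = -4*exp(-r).
Then F(1) - F(0) = (-4*exp(-1)) - (-4) = 4 - 4*exp(-1).

4 - 4*exp(-1)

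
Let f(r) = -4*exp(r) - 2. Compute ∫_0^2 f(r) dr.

-4*exp(2)

An antiderivative is F(r) = -2*r - 4*exp(r).
Then F(2) - F(0) = (-4*exp(2) - 4) - (-4) = -4*exp(2).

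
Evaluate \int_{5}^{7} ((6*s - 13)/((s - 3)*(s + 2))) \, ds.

-5*log(7) + log(2) + 10*log(3)

Factor the denominator: s**2 - s - 6 = (s + 2)(s - 3).
Partial fractions: (6*s - 13)/((s - 3)*(s + 2)) = 5/(s + 2) + 1/(s - 3).
An antiderivative is F(s) = log(s - 3) + 5*log(s + 2).
Then F(7) - F(5) = (2*log(2) + 10*log(3)) - (log(2) + 5*log(7)) = -5*log(7) + log(2) + 10*log(3).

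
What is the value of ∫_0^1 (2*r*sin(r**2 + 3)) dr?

Let u = r**2 + 3, so du = 2*r dr. When r = 0, u = 3; when r = 1, u = 4.
The integral becomes ∫ sin(u) du from 3 to 4, with antiderivative -cos(u).
Back in r: F(r) = -cos(r**2 + 3).
Then F(1) - F(0) = (-cos(4)) - (-cos(3)) = cos(3) - cos(4).

cos(3) - cos(4)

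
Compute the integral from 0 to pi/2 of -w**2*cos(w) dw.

2 - pi**2/4

Integrate by parts twice (u = w^2, dv = -cos(w) dw).
An antiderivative is F(w) = -w**2*sin(w) - 2*w*cos(w) + 2*sin(w).
Then F(pi/2) - F(0) = (2 - pi**2/4) - (0) = 2 - pi**2/4.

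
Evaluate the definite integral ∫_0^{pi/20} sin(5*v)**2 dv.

-1/20 + pi/40

Use the identity sin^2(5*v) = (1 - cos(10*v))/2.
An antiderivative is F(v) = v/2 - sin(10*v)/20.
Then F(pi/20) - F(0) = (-1/20 + pi/40) - (0) = -1/20 + pi/40.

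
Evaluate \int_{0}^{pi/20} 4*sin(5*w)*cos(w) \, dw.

-sqrt(5)/8 - sqrt(10 - 2*sqrt(5))/12 + 17/24

Use the identity sin(5*w)cos(w) = [sin(6*w) + sin(4*w)]/2.
An antiderivative is F(w) = -cos(4*w)/2 - cos(6*w)/3.
Then F(pi/20) - F(0) = (-sqrt(5)/8 - sqrt(10 - 2*sqrt(5))/12 - 1/8) - (-5/6) = -sqrt(5)/8 - sqrt(10 - 2*sqrt(5))/12 + 17/24.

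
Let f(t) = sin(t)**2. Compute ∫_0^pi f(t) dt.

pi/2

Use the identity sin^2(t) = (1 - cos(2*t))/2.
An antiderivative is F(t) = t/2 - sin(2*t)/4.
Then F(pi) - F(0) = (pi/2) - (0) = pi/2.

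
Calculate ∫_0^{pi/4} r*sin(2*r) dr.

Integrate by parts once (u = r, dv = sin(2*r) dr).
An antiderivative is F(r) = -r*cos(2*r)/2 + sin(2*r)/4.
Then F(pi/4) - F(0) = (1/4) - (0) = 1/4.

1/4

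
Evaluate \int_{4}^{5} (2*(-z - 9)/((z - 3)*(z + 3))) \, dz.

log(4/49)

Factor the denominator: z**2 - 9 = (z + 3)(z - 3).
Partial fractions: 2*(-z - 9)/((z - 3)*(z + 3)) = 2/(z + 3) - 4/(z - 3).
An antiderivative is F(z) = -4*log(z - 3) + 2*log(z + 3).
Then F(5) - F(4) = (log(4)) - (log(49)) = log(4/49).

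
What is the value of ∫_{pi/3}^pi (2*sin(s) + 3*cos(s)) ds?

An antiderivative is F(s) = 3*sin(s) - 2*cos(s).
Then F(pi) - F(pi/3) = (2) - (-1 + 3*sqrt(3)/2) = 3 - 3*sqrt(3)/2.

3 - 3*sqrt(3)/2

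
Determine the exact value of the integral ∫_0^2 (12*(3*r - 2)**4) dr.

Let u = 3*r - 2, so du = 3 dr. When r = 0, u = -2; when r = 2, u = 4.
The integral becomes 4·∫ u**4 du from -2 to 4, with antiderivative 4*u**5/5.
Back in r: F(r) = 4*(3*r - 2)**5/5.
Then F(2) - F(0) = (4096/5) - (-128/5) = 4224/5.

4224/5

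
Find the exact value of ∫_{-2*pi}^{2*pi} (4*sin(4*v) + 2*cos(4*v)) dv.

0

An antiderivative is F(v) = sin(4*v)/2 - cos(4*v).
Then F(2*pi) - F(-2*pi) = (-1) - (-1) = 0.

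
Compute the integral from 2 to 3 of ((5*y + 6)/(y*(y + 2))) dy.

-7*log(2) + 2*log(5) + 3*log(3)

Factor the denominator: y**2 + 2*y = (y + 2)y.
Partial fractions: (5*y + 6)/(y*(y + 2)) = 2/(y + 2) + 3/y.
An antiderivative is F(y) = 3*log(y) + 2*log(y + 2).
Then F(3) - F(2) = (2*log(5) + 3*log(3)) - (7*log(2)) = -7*log(2) + 2*log(5) + 3*log(3).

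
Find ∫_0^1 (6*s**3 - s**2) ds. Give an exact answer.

By the power rule, an antiderivative is F(s) = 3*s**4/2 - s**3/3.
Then F(1) - F(0) = (7/6) - (0) = 7/6.

7/6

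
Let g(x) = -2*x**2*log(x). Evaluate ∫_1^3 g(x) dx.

Integrate by parts once (u = ln x, dv = -2*x**2 dx).
An antiderivative is F(x) = -2*x**3*(3*log(x) - 1)/9.
Then F(3) - F(1) = (6 - 18*log(3)) - (2/9) = 52/9 - 18*log(3).

52/9 - 18*log(3)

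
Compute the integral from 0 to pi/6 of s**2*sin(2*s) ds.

Integrate by parts twice (u = s^2, dv = sin(2*s) ds).
An antiderivative is F(s) = -s**2*cos(2*s)/2 + s*sin(2*s)/2 + cos(2*s)/4.
Then F(pi/6) - F(0) = (-pi**2/144 + 1/8 + sqrt(3)*pi/24) - (1/4) = -1/8 - pi**2/144 + sqrt(3)*pi/24.

-1/8 - pi**2/144 + sqrt(3)*pi/24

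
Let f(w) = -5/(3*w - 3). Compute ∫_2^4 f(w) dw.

-5*log(3)/3

An antiderivative is F(w) = -5*log(3*w - 3)/3.
Then F(4) - F(2) = (-10*log(3)/3) - (-5*log(3)/3) = -5*log(3)/3.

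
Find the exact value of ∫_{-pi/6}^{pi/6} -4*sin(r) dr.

0

An antiderivative is F(r) = 4*cos(r).
Then F(pi/6) - F(-pi/6) = (2*sqrt(3)) - (2*sqrt(3)) = 0.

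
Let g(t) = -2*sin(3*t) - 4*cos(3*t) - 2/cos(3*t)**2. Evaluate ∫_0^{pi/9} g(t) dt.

An antiderivative is F(t) = -4*sin(3*t)/3 + 2*cos(3*t)/3 - 2*tan(3*t)/3.
Then F(pi/9) - F(0) = (1/3 - 4*sqrt(3)/3) - (2/3) = -4*sqrt(3)/3 - 1/3.

-4*sqrt(3)/3 - 1/3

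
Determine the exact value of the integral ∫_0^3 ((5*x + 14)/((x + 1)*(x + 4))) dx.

Factor the denominator: x**2 + 5*x + 4 = (x + 4)(x + 1).
Partial fractions: (5*x + 14)/((x + 1)*(x + 4)) = 2/(x + 4) + 3/(x + 1).
An antiderivative is F(x) = 3*log(x + 1) + 2*log(x + 4).
Then F(3) - F(0) = (2*log(7) + 6*log(2)) - (log(16)) = 2*log(2) + 2*log(7).

2*log(2) + 2*log(7)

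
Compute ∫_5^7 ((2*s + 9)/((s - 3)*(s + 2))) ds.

log(56/9)

Factor the denominator: s**2 - s - 6 = (s + 2)(s - 3).
Partial fractions: (2*s + 9)/((s - 3)*(s + 2)) = -1/(s + 2) + 3/(s - 3).
An antiderivative is F(s) = 3*log(s - 3) - log(s + 2).
Then F(7) - F(5) = (log(64/9)) - (log(8/7)) = log(56/9).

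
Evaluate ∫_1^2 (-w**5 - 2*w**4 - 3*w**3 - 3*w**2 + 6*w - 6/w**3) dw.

-172/5

By the power rule, an antiderivative is F(w) = -w**6/6 - 2*w**5/5 - 3*w**4/4 - w**3 + 3*w**2 + 3/w**2.
Then F(2) - F(1) = (-1843/60) - (221/60) = -172/5.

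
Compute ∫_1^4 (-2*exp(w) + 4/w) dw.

-2*exp(4) + 2*exp(1) + 8*log(2)

An antiderivative is F(w) = -2*exp(w) + 4*log(w).
Then F(4) - F(1) = (-2*exp(4) + 8*log(2)) - (-2*exp(1)) = -2*exp(4) + 2*exp(1) + 8*log(2).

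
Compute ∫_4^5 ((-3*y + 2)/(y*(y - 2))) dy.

log(16/45)

Factor the denominator: y**2 - 2*y = y(y - 2).
Partial fractions: (-3*y + 2)/(y*(y - 2)) = -1/y - 2/(y - 2).
An antiderivative is F(y) = -log(y) - 2*log(y - 2).
Then F(5) - F(4) = (-log(45)) - (-log(16)) = log(16/45).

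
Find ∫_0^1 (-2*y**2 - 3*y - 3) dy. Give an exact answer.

By the power rule, an antiderivative is F(y) = -2*y**3/3 - 3*y**2/2 - 3*y.
Then F(1) - F(0) = (-31/6) - (0) = -31/6.

-31/6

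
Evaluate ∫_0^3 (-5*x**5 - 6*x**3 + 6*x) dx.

-702

By the power rule, an antiderivative is F(x) = -5*x**6/6 - 3*x**4/2 + 3*x**2.
Then F(3) - F(0) = (-702) - (0) = -702.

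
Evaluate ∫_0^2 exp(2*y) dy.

An antiderivative is F(y) = exp(2*y)/2.
Then F(2) - F(0) = (exp(4)/2) - (1/2) = -1/2 + exp(4)/2.

-1/2 + exp(4)/2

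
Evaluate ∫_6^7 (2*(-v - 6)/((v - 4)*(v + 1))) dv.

-4*log(3) - 2*log(7) + 10*log(2)

Factor the denominator: v**2 - 3*v - 4 = (v + 1)(v - 4).
Partial fractions: 2*(-v - 6)/((v - 4)*(v + 1)) = 2/(v + 1) - 4/(v - 4).
An antiderivative is F(v) = -4*log(v - 4) + 2*log(v + 1).
Then F(7) - F(6) = (log(64/81)) - (log(49/16)) = -4*log(3) - 2*log(7) + 10*log(2).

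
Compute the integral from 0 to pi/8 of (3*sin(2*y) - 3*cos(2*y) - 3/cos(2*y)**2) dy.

-3*sqrt(2)/2

An antiderivative is F(y) = -3*sin(2*y)/2 - 3*cos(2*y)/2 - 3*tan(2*y)/2.
Then F(pi/8) - F(0) = (-3*sqrt(2)/2 - 3/2) - (-3/2) = -3*sqrt(2)/2.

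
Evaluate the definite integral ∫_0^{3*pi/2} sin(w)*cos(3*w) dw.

Use the identity sin(w)cos(3*w) = [sin(4*w) + sin(-2*w)]/2.
An antiderivative is F(w) = cos(2*w)/4 - cos(4*w)/8.
Then F(3*pi/2) - F(0) = (-3/8) - (1/8) = -1/2.

-1/2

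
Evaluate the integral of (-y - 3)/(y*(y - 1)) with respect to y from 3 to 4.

-7*log(3) + 10*log(2)

Factor the denominator: y**2 - y = y(y - 1).
Partial fractions: (-y - 3)/(y*(y - 1)) = 3/y - 4/(y - 1).
An antiderivative is F(y) = 3*log(y) - 4*log(y - 1).
Then F(4) - F(3) = (log(64/81)) - (log(27/16)) = -7*log(3) + 10*log(2).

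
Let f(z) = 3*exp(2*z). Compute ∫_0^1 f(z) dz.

-3/2 + 3*exp(2)/2

An antiderivative is F(z) = 3*exp(2*z)/2.
Then F(1) - F(0) = (3*exp(2)/2) - (3/2) = -3/2 + 3*exp(2)/2.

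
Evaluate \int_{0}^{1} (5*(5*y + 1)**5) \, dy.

46655/6

Let u = 5*y + 1, so du = 5 dy. When y = 0, u = 1; when y = 1, u = 6.
The integral becomes ∫ u**5 du from 1 to 6, with antiderivative u**6/6.
Back in y: F(y) = (5*y + 1)**6/6.
Then F(1) - F(0) = (7776) - (1/6) = 46655/6.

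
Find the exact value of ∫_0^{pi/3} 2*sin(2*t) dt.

An antiderivative is F(t) = -cos(2*t).
Then F(pi/3) - F(0) = (1/2) - (-1) = 3/2.

3/2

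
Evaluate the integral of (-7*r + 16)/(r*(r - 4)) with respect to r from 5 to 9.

Factor the denominator: r**2 - 4*r = r(r - 4).
Partial fractions: (-7*r + 16)/(r*(r - 4)) = -4/r - 3/(r - 4).
An antiderivative is F(r) = -4*log(r) - 3*log(r - 4).
Then F(9) - F(5) = (-8*log(3) - 3*log(5)) - (-4*log(5)) = -8*log(3) + log(5).

-8*log(3) + log(5)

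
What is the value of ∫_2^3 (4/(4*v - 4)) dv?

log(2)

An antiderivative is F(v) = log(4*v - 4).
Then F(3) - F(2) = (log(8)) - (log(4)) = log(2).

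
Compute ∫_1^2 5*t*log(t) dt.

-15/4 + 10*log(2)

Integrate by parts once (u = ln t, dv = 5*t dt).
An antiderivative is F(t) = 5*t**2*(2*log(t) - 1)/4.
Then F(2) - F(1) = (-5 + 10*log(2)) - (-5/4) = -15/4 + 10*log(2).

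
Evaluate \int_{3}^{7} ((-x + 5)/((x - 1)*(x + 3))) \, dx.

log(27/25)

Factor the denominator: x**2 + 2*x - 3 = (x + 3)(x - 1).
Partial fractions: (-x + 5)/((x - 1)*(x + 3)) = -2/(x + 3) + 1/(x - 1).
An antiderivative is F(x) = log(x - 1) - 2*log(x + 3).
Then F(7) - F(3) = (log(3/50)) - (-log(18)) = log(27/25).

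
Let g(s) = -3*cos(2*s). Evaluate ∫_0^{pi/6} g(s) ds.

An antiderivative is F(s) = -3*sin(2*s)/2.
Then F(pi/6) - F(0) = (-3*sqrt(3)/4) - (0) = -3*sqrt(3)/4.

-3*sqrt(3)/4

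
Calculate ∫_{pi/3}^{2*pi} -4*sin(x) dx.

An antiderivative is F(x) = 4*cos(x).
Then F(2*pi) - F(pi/3) = (4) - (2) = 2.

2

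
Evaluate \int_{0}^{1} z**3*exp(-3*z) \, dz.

Integrate by parts 3 times (u = z^3, dv = exp(-3*z) dz).
An antiderivative is F(z) = (-9*z**3 - 9*z**2 - 6*z - 2)*exp(-3*z)/27.
Then F(1) - F(0) = (-26*exp(-3)/27) - (-2/27) = 2/27 - 26*exp(-3)/27.

2/27 - 26*exp(-3)/27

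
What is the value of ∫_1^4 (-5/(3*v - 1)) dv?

An antiderivative is F(v) = -5*log(3*v - 1)/3.
Then F(4) - F(1) = (-5*log(11)/3) - (-5*log(2)/3) = -5*log(11)/3 + 5*log(2)/3.

-5*log(11)/3 + 5*log(2)/3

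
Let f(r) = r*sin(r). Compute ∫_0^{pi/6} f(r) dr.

-sqrt(3)*pi/12 + 1/2

Integrate by parts once (u = r, dv = sin(r) dr).
An antiderivative is F(r) = -r*cos(r) + sin(r).
Then F(pi/6) - F(0) = (-sqrt(3)*pi/12 + 1/2) - (0) = -sqrt(3)*pi/12 + 1/2.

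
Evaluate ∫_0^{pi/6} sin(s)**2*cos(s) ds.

1/24

Let u = sin(s), so du = cos(s) ds. When s = 0, u = 0; when s = pi/6, u = 1/2.
The integral becomes ∫ u**2 du from 0 to 1/2, with antiderivative u**3/3.
Back in s: F(s) = sin(s)**3/3.
Then F(pi/6) - F(0) = (1/24) - (0) = 1/24.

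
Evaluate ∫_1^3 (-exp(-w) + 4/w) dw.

-exp(-1) + exp(-3) + 4*log(3)

An antiderivative is F(w) = 4*log(w) + exp(-w).
Then F(3) - F(1) = (exp(-3) + 4*log(3)) - (exp(-1)) = -exp(-1) + exp(-3) + 4*log(3).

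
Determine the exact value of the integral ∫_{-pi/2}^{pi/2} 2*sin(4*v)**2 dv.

Use the identity sin^2(4*v) = (1 - cos(8*v))/2.
An antiderivative is F(v) = v - sin(8*v)/8.
Then F(pi/2) - F(-pi/2) = (pi/2) - (-pi/2) = pi.

pi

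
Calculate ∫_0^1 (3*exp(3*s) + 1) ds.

exp(3)

An antiderivative is F(s) = exp(3*s) + s.
Then F(1) - F(0) = (1 + exp(3)) - (1) = exp(3).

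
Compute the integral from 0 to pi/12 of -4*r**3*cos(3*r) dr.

Integrate by parts 3 times (u = r^3, dv = -4*cos(3*r) dr).
An antiderivative is F(r) = -4*r**3*sin(3*r)/3 - 4*r**2*cos(3*r)/3 + 8*r*sin(3*r)/9 + 8*cos(3*r)/27.
Then F(pi/12) - F(0) = (sqrt(2)*(-12*pi**2 - pi**3 + 96*pi + 384)/2592) - (8/27) = -8/27 - sqrt(2)*pi**2/216 - sqrt(2)*pi**3/2592 + sqrt(2)*pi/27 + 4*sqrt(2)/27.

-8/27 - sqrt(2)*pi**2/216 - sqrt(2)*pi**3/2592 + sqrt(2)*pi/27 + 4*sqrt(2)/27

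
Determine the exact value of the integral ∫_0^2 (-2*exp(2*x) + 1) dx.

3 - exp(4)

An antiderivative is F(x) = -exp(2*x) + x.
Then F(2) - F(0) = (2 - exp(4)) - (-1) = 3 - exp(4).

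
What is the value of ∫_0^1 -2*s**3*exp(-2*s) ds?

Integrate by parts 3 times (u = s^3, dv = -2*exp(-2*s) ds).
An antiderivative is F(s) = (4*s**3 + 6*s**2 + 6*s + 3)*exp(-2*s)/4.
Then F(1) - F(0) = (19*exp(-2)/4) - (3/4) = -3/4 + 19*exp(-2)/4.

-3/4 + 19*exp(-2)/4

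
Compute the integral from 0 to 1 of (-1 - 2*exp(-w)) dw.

-3 + 2*exp(-1)

An antiderivative is F(w) = -w + 2*exp(-w).
Then F(1) - F(0) = (-1 + 2*exp(-1)) - (2) = -3 + 2*exp(-1).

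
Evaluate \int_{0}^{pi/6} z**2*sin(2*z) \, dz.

Integrate by parts twice (u = z^2, dv = sin(2*z) dz).
An antiderivative is F(z) = -z**2*cos(2*z)/2 + z*sin(2*z)/2 + cos(2*z)/4.
Then F(pi/6) - F(0) = (-pi**2/144 + 1/8 + sqrt(3)*pi/24) - (1/4) = -1/8 - pi**2/144 + sqrt(3)*pi/24.

-1/8 - pi**2/144 + sqrt(3)*pi/24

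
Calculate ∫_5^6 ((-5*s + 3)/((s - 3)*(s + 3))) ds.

-8*log(3) + 11*log(2)

Factor the denominator: s**2 - 9 = (s + 3)(s - 3).
Partial fractions: (-5*s + 3)/((s - 3)*(s + 3)) = -3/(s + 3) - 2/(s - 3).
An antiderivative is F(s) = -2*log(s - 3) - 3*log(s + 3).
Then F(6) - F(5) = (-8*log(3)) - (-11*log(2)) = -8*log(3) + 11*log(2).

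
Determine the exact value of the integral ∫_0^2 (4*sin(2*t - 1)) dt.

2*cos(1) - 2*cos(3)

Let u = 2*t - 1, so du = 2 dt. When t = 0, u = -1; when t = 2, u = 3.
The integral becomes 2·∫ sin(u) du from -1 to 3, with antiderivative -2*cos(u).
Back in t: F(t) = -2*cos(2*t - 1).
Then F(2) - F(0) = (-2*cos(3)) - (-2*cos(1)) = 2*cos(1) - 2*cos(3).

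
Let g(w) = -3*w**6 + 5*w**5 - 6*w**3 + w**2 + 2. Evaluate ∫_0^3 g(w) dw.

-3054/7

By the power rule, an antiderivative is F(w) = -3*w**7/7 + 5*w**6/6 - 3*w**4/2 + w**3/3 + 2*w.
Then F(3) - F(0) = (-3054/7) - (0) = -3054/7.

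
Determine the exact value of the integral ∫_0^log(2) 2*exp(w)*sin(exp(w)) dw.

Let u = exp(w), so du = exp(w) dw. When w = 0, u = 1; when w = log(2), u = 2.
The integral becomes 2·∫ sin(u) du from 1 to 2, with antiderivative -2*cos(u).
Back in w: F(w) = -2*cos(exp(w)).
Then F(log(2)) - F(0) = (-2*cos(2)) - (-2*cos(1)) = -2*cos(2) + 2*cos(1).

-2*cos(2) + 2*cos(1)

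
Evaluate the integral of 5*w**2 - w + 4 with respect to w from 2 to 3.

199/6

By the power rule, an antiderivative is F(w) = 5*w**3/3 - w**2/2 + 4*w.
Then F(3) - F(2) = (105/2) - (58/3) = 199/6.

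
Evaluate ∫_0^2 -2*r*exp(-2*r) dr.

(5 - exp(4))*exp(-4)/2

Integrate by parts once (u = r, dv = -2*exp(-2*r) dr).
An antiderivative is F(r) = (2*r + 1)*exp(-2*r)/2.
Then F(2) - F(0) = (5*exp(-4)/2) - (1/2) = (5 - exp(4))*exp(-4)/2.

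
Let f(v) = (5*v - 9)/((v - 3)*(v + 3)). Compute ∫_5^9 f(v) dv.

Factor the denominator: v**2 - 9 = (v + 3)(v - 3).
Partial fractions: (5*v - 9)/((v - 3)*(v + 3)) = 4/(v + 3) + 1/(v - 3).
An antiderivative is F(v) = log(v - 3) + 4*log(v + 3).
Then F(9) - F(5) = (5*log(3) + 9*log(2)) - (13*log(2)) = -4*log(2) + 5*log(3).

-4*log(2) + 5*log(3)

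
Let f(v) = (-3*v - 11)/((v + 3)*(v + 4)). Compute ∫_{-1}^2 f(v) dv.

log(2/25)

Factor the denominator: v**2 + 7*v + 12 = (v + 4)(v + 3).
Partial fractions: (-3*v - 11)/((v + 3)*(v + 4)) = -1/(v + 4) - 2/(v + 3).
An antiderivative is F(v) = -2*log(v + 3) - log(v + 4).
Then F(2) - F(-1) = (-2*log(5) - log(3) - log(2)) - (-log(12)) = log(2/25).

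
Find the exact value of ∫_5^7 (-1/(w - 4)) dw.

An antiderivative is F(w) = -log(w - 4).
Then F(7) - F(5) = (-log(3)) - (0) = -log(3).

-log(3)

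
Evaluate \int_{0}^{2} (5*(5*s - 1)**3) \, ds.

1640

Let u = 5*s - 1, so du = 5 ds. When s = 0, u = -1; when s = 2, u = 9.
The integral becomes ∫ u**3 du from -1 to 9, with antiderivative u**4/4.
Back in s: F(s) = (5*s - 1)**4/4.
Then F(2) - F(0) = (6561/4) - (1/4) = 1640.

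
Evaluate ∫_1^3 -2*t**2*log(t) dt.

52/9 - 18*log(3)

Integrate by parts once (u = ln t, dv = -2*t**2 dt).
An antiderivative is F(t) = -2*t**3*(3*log(t) - 1)/9.
Then F(3) - F(1) = (6 - 18*log(3)) - (2/9) = 52/9 - 18*log(3).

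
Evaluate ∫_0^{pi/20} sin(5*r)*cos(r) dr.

-sqrt(5)/32 - sqrt(10 - 2*sqrt(5))/48 + 17/96

Use the identity sin(5*r)cos(r) = [sin(6*r) + sin(4*r)]/2.
An antiderivative is F(r) = -cos(4*r)/8 - cos(6*r)/12.
Then F(pi/20) - F(0) = (-sqrt(5)/32 - sqrt(10 - 2*sqrt(5))/48 - 1/32) - (-5/24) = -sqrt(5)/32 - sqrt(10 - 2*sqrt(5))/48 + 17/96.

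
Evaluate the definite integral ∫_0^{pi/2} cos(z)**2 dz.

Use the identity cos^2(z) = (1 + cos(2*z))/2.
An antiderivative is F(z) = z/2 + sin(2*z)/4.
Then F(pi/2) - F(0) = (pi/4) - (0) = pi/4.

pi/4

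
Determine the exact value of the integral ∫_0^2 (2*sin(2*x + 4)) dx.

cos(4) - cos(8)

Let u = 2*x + 4, so du = 2 dx. When x = 0, u = 4; when x = 2, u = 8.
The integral becomes ∫ sin(u) du from 4 to 8, with antiderivative -cos(u).
Back in x: F(x) = -cos(2*x + 4).
Then F(2) - F(0) = (-cos(8)) - (-cos(4)) = cos(4) - cos(8).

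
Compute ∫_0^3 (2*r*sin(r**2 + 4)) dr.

-cos(13) + cos(4)

Let u = r**2 + 4, so du = 2*r dr. When r = 0, u = 4; when r = 3, u = 13.
The integral becomes ∫ sin(u) du from 4 to 13, with antiderivative -cos(u).
Back in r: F(r) = -cos(r**2 + 4).
Then F(3) - F(0) = (-cos(13)) - (-cos(4)) = -cos(13) + cos(4).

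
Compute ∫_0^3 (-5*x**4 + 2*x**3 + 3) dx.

By the power rule, an antiderivative is F(x) = -x**5 + x**4/2 + 3*x.
Then F(3) - F(0) = (-387/2) - (0) = -387/2.

-387/2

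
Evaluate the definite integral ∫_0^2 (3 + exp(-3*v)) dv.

An antiderivative is F(v) = 3*v - exp(-3*v)/3.
Then F(2) - F(0) = (6 - exp(-6)/3) - (-1/3) = 19/3 - exp(-6)/3.

19/3 - exp(-6)/3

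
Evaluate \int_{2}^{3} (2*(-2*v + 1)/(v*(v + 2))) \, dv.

Factor the denominator: v**2 + 2*v = (v + 2)v.
Partial fractions: 2*(-2*v + 1)/(v*(v + 2)) = -5/(v + 2) + 1/v.
An antiderivative is F(v) = log(v) - 5*log(v + 2).
Then F(3) - F(2) = (-5*log(5) + log(3)) - (-9*log(2)) = -5*log(5) + log(3) + 9*log(2).

-5*log(5) + log(3) + 9*log(2)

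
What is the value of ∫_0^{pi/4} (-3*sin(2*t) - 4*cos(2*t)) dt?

-7/2

An antiderivative is F(t) = -2*sin(2*t) + 3*cos(2*t)/2.
Then F(pi/4) - F(0) = (-2) - (3/2) = -7/2.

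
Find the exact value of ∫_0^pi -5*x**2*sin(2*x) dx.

Integrate by parts twice (u = x^2, dv = -5*sin(2*x) dx).
An antiderivative is F(x) = 5*x**2*cos(2*x)/2 - 5*x*sin(2*x)/2 - 5*cos(2*x)/4.
Then F(pi) - F(0) = (-5/4 + 5*pi**2/2) - (-5/4) = 5*pi**2/2.

5*pi**2/2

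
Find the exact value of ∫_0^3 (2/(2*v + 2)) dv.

Let u = 2*v + 2, so du = 2 dv. When v = 0, u = 2; when v = 3, u = 8.
The integral becomes ∫ 1/u du from 2 to 8, with antiderivative log(u).
Back in v: F(v) = log(2*v + 2).
Then F(3) - F(0) = (log(8)) - (log(2)) = log(4).

log(4)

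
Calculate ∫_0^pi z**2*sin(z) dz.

Integrate by parts twice (u = z^2, dv = sin(z) dz).
An antiderivative is F(z) = -z**2*cos(z) + 2*z*sin(z) + 2*cos(z).
Then F(pi) - F(0) = (-2 + pi**2) - (2) = -4 + pi**2.

-4 + pi**2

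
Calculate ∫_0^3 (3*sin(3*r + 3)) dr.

Let u = 3*r + 3, so du = 3 dr. When r = 0, u = 3; when r = 3, u = 12.
The integral becomes ∫ sin(u) du from 3 to 12, with antiderivative -cos(u).
Back in r: F(r) = -cos(3*r + 3).
Then F(3) - F(0) = (-cos(12)) - (-cos(3)) = cos(3) - cos(12).

cos(3) - cos(12)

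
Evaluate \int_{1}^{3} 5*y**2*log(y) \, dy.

Integrate by parts once (u = ln y, dv = 5*y**2 dy).
An antiderivative is F(y) = 5*y**3*(3*log(y) - 1)/9.
Then F(3) - F(1) = (-15 + 45*log(3)) - (-5/9) = -130/9 + 45*log(3).

-130/9 + 45*log(3)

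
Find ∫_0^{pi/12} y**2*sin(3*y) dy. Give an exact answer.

Integrate by parts twice (u = y^2, dv = sin(3*y) dy).
An antiderivative is F(y) = -y**2*cos(3*y)/3 + 2*y*sin(3*y)/9 + 2*cos(3*y)/27.
Then F(pi/12) - F(0) = (sqrt(2)*(-pi**2 + 8*pi + 32)/864) - (2/27) = -2/27 - sqrt(2)*pi**2/864 + sqrt(2)*pi/108 + sqrt(2)/27.

-2/27 - sqrt(2)*pi**2/864 + sqrt(2)*pi/108 + sqrt(2)/27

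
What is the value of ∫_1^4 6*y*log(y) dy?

Integrate by parts once (u = ln y, dv = 6*y dy).
An antiderivative is F(y) = 3*y**2*(2*log(y) - 1)/2.
Then F(4) - F(1) = (-24 + 96*log(2)) - (-3/2) = -45/2 + 96*log(2).

-45/2 + 96*log(2)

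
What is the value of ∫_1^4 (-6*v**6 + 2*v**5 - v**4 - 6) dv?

By the power rule, an antiderivative is F(v) = -6*v**7/7 + v**6/3 - v**5/5 - 6*v.
Then F(4) - F(1) = (-1355224/105) - (-706/105) = -451506/35.

-451506/35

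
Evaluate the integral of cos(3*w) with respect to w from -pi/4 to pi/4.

An antiderivative is F(w) = sin(3*w)/3.
Then F(pi/4) - F(-pi/4) = (sqrt(2)/6) - (-sqrt(2)/6) = sqrt(2)/3.

sqrt(2)/3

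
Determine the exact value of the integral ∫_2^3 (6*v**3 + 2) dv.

199/2

By the power rule, an antiderivative is F(v) = 3*v**4/2 + 2*v.
Then F(3) - F(2) = (255/2) - (28) = 199/2.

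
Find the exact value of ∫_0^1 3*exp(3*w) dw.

An antiderivative is F(w) = exp(3*w).
Then F(1) - F(0) = (exp(3)) - (1) = -1 + exp(3).

-1 + exp(3)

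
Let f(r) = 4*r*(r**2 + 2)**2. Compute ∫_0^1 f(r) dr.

Let u = r**2 + 2, so du = 2*r dr. When r = 0, u = 2; when r = 1, u = 3.
The integral becomes 2·∫ u**2 du from 2 to 3, with antiderivative 2*u**3/3.
Back in r: F(r) = 2*(r**2 + 2)**3/3.
Then F(1) - F(0) = (18) - (16/3) = 38/3.

38/3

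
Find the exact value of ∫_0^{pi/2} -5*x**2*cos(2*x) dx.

5*pi/4

Integrate by parts twice (u = x^2, dv = -5*cos(2*x) dx).
An antiderivative is F(x) = -5*x**2*sin(2*x)/2 - 5*x*cos(2*x)/2 + 5*sin(2*x)/4.
Then F(pi/2) - F(0) = (5*pi/4) - (0) = 5*pi/4.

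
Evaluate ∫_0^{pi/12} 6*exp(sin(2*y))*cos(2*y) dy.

Let u = sin(2*y), so du = 2*cos(2*y) dy. When y = 0, u = 0; when y = pi/12, u = 1/2.
The integral becomes 3·∫ exp(u) du from 0 to 1/2, with antiderivative 3*exp(u).
Back in y: F(y) = 3*exp(sin(2*y)).
Then F(pi/12) - F(0) = (3*exp(1/2)) - (3) = -3 + 3*exp(1/2).

-3 + 3*exp(1/2)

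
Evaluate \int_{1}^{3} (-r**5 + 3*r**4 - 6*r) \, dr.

-2/15

By the power rule, an antiderivative is F(r) = -r**6/6 + 3*r**5/5 - 3*r**2.
Then F(3) - F(1) = (-27/10) - (-77/30) = -2/15.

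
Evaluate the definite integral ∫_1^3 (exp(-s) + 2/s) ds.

An antiderivative is F(s) = 2*log(s) - exp(-s).
Then F(3) - F(1) = (-exp(-3) + 2*log(3)) - (-exp(-1)) = -exp(-3) + exp(-1) + 2*log(3).

-exp(-3) + exp(-1) + 2*log(3)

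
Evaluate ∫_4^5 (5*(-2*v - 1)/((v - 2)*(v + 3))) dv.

-10*log(2) - 5*log(3) + 5*log(7)

Factor the denominator: v**2 + v - 6 = (v + 3)(v - 2).
Partial fractions: 5*(-2*v - 1)/((v - 2)*(v + 3)) = -5/(v + 3) - 5/(v - 2).
An antiderivative is F(v) = -5*log(v - 2) - 5*log(v + 3).
Then F(5) - F(4) = (-15*log(2) - 5*log(3)) - (-5*log(7) - 5*log(2)) = -10*log(2) - 5*log(3) + 5*log(7).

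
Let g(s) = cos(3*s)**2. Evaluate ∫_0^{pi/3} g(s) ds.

Use the identity cos^2(3*s) = (1 + cos(6*s))/2.
An antiderivative is F(s) = s/2 + sin(6*s)/12.
Then F(pi/3) - F(0) = (pi/6) - (0) = pi/6.

pi/6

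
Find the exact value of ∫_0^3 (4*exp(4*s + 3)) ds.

Let u = 4*s + 3, so du = 4 ds. When s = 0, u = 3; when s = 3, u = 15.
The integral becomes ∫ exp(u) du from 3 to 15, with antiderivative exp(u).
Back in s: F(s) = exp(4*s + 3).
Then F(3) - F(0) = (exp(15)) - (exp(3)) = -exp(3) + exp(15).

-exp(3) + exp(15)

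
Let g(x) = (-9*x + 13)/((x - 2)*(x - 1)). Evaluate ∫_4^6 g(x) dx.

Factor the denominator: x**2 - 3*x + 2 = (x - 1)(x - 2).
Partial fractions: (-9*x + 13)/((x - 2)*(x - 1)) = -4/(x - 1) - 5/(x - 2).
An antiderivative is F(x) = -5*log(x - 2) - 4*log(x - 1).
Then F(6) - F(4) = (-10*log(2) - 4*log(5)) - (-4*log(3) - 5*log(2)) = -4*log(5) - 5*log(2) + 4*log(3).

-4*log(5) - 5*log(2) + 4*log(3)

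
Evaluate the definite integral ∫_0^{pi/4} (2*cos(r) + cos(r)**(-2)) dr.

An antiderivative is F(r) = 2*sin(r) + tan(r).
Then F(pi/4) - F(0) = (1 + sqrt(2)) - (0) = 1 + sqrt(2).

1 + sqrt(2)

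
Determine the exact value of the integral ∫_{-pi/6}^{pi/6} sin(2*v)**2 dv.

-sqrt(3)/8 + pi/6

Use the identity sin^2(2*v) = (1 - cos(4*v))/2.
An antiderivative is F(v) = v/2 - sin(4*v)/8.
Then F(pi/6) - F(-pi/6) = (-sqrt(3)/16 + pi/12) - (-pi/12 + sqrt(3)/16) = -sqrt(3)/8 + pi/6.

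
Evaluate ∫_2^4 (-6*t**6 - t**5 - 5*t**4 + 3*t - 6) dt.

By the power rule, an antiderivative is F(t) = -6*t**7/7 - t**6/6 - t**5 + 3*t**2/2 - 6*t.
Then F(4) - F(2) = (-330752/21) - (-3326/21) = -109142/7.

-109142/7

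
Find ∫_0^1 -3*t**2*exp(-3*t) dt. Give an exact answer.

Integrate by parts twice (u = t^2, dv = -3*exp(-3*t) dt).
An antiderivative is F(t) = (9*t**2 + 6*t + 2)*exp(-3*t)/9.
Then F(1) - F(0) = (17*exp(-3)/9) - (2/9) = -2/9 + 17*exp(-3)/9.

-2/9 + 17*exp(-3)/9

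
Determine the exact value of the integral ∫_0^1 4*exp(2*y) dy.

An antiderivative is F(y) = 2*exp(2*y).
Then F(1) - F(0) = (2*exp(2)) - (2) = -2 + 2*exp(2).

-2 + 2*exp(2)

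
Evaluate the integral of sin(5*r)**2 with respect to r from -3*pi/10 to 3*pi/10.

3*pi/10

Use the identity sin^2(5*r) = (1 - cos(10*r))/2.
An antiderivative is F(r) = r/2 - sin(10*r)/20.
Then F(3*pi/10) - F(-3*pi/10) = (3*pi/20) - (-3*pi/20) = 3*pi/10.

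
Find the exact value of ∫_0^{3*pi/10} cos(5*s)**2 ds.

3*pi/20

Use the identity cos^2(5*s) = (1 + cos(10*s))/2.
An antiderivative is F(s) = s/2 + sin(10*s)/20.
Then F(3*pi/10) - F(0) = (3*pi/20) - (0) = 3*pi/20.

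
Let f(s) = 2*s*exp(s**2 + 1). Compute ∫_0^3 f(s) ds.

Let u = s**2 + 1, so du = 2*s ds. When s = 0, u = 1; when s = 3, u = 10.
The integral becomes ∫ exp(u) du from 1 to 10, with antiderivative exp(u).
Back in s: F(s) = exp(s**2 + 1).
Then F(3) - F(0) = (exp(10)) - (exp(1)) = -exp(1) + exp(10).

-exp(1) + exp(10)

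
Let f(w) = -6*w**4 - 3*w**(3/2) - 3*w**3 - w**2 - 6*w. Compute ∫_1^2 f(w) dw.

-703/12 - 24*sqrt(2)/5

By the power rule, an antiderivative is F(w) = -6*w**(5/2)/5 - 6*w**5/5 - 3*w**4/4 - w**3/3 - 3*w**2.
Then F(2) - F(1) = (-976/15 - 24*sqrt(2)/5) - (-389/60) = -703/12 - 24*sqrt(2)/5.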